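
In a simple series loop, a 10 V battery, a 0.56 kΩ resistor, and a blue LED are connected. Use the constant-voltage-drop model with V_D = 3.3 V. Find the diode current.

KVL around the loop: 10 = V_D + I·R = 3.3 + I × 0.56 kΩ.
So I = (10 − 3.3) / 0.56 kΩ = 6.7 / 0.56 = 12 mA.

I ≈ 12 mA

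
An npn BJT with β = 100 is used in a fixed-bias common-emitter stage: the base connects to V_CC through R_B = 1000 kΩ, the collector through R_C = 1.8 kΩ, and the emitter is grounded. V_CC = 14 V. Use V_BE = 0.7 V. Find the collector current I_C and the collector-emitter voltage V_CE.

I_C ≈ 1.3 mA, V_CE ≈ 12 V

Base loop: V_CC = I_B·R_B + V_BE, so I_B = (14 − 0.7)/1000 kΩ = 0.0133 mA.
In the active region I_C = β·I_B = 100 × 0.0133 = 1.33 mA.
Collector loop: V_CE = V_CC − I_C·R_C = 14 − 1.33×1.8 = 11.6 V.
Since V_CE = 11.6 V > V_CE(sat) ≈ 0.2 V, the transistor is in the active region as assumed.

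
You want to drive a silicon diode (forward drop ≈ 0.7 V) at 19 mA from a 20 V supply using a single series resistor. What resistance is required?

R ≈ 1 kΩ

The resistor drops V_S − V_D = 20 − 0.7 = 19.3 V at 19 mA.
R = 19.3 V / 19 mA = 1.02 kΩ.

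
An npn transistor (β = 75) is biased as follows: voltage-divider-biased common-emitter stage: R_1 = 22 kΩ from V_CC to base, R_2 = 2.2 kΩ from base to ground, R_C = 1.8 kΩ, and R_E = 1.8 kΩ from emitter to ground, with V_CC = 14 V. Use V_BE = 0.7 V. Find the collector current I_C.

I_C ≈ 0.31 mA

Thevenize the base divider: V_Th = V_CC·R_2/(R_1+R_2) = 14×2.2/24.2 = 1.27 V, R_Th = R_1‖R_2 = 2 kΩ.
Base-emitter loop: V_Th = I_B·R_Th + V_BE + (β+1)I_B·R_E, so I_B = (1.27 − 0.7) / (2 + 76×1.8) = 0.00413 mA.
I_C = β·I_B = 75×0.00413 = 0.309 mA, and I_E = (β+1)I_B = 0.314 mA.
V_CE = V_CC − I_C·R_C − I_E·R_E = 14 − 0.309×1.8 − 0.314×1.8 = 12.9 V.
V_CE = 12.9 V > 0.2 V confirms active-region operation.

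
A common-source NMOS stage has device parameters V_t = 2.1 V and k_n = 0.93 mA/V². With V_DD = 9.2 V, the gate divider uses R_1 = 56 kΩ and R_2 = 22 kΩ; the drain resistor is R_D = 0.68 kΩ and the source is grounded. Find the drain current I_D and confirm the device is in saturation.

I_D ≈ 0.11 mA

V_G = V_DD·R_2/(R_1+R_2) = 9.2×22/78 = 2.59 V. With the source grounded, V_GS = V_G = 2.59 V.
Assume saturation: I_D = (k_n/2)(V_GS − V_t)² = (0.93/2)×(2.59 − 2.1)² = 0.465×0.495² = 0.114 mA.
V_DS = V_DD − I_D·R_D = 9.2 − 0.114×0.68 = 9.12 V.
Saturation requires V_DS ≥ V_GS − V_t = 0.495 V; 9.12 ≥ 0.495 ✓.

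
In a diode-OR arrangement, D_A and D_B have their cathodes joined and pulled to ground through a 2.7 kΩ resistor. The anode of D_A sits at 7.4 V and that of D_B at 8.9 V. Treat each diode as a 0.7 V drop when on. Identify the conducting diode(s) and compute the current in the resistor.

Assume both conduct. Then node N would need to be at both 7.4−0.7 = 6.7 V and 8.9−0.7 = 8.2 V, which is impossible.
Assume only D_B conducts: V_N = 8.9 − 0.7 = 8.2 V, so I_R = 8.2/2.7 = 3.04 mA.
Check D_A: its anode-to-cathode voltage is 7.4 − 8.2 = -0.8 V < 0.7 V, so it is off. The assumption is consistent.

Only D_B conducts; I_R ≈ 3 mA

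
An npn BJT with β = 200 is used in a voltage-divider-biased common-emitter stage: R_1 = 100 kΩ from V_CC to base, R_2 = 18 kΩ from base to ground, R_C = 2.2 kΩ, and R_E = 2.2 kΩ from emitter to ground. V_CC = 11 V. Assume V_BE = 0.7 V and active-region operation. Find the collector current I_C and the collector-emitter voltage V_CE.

Thevenize the base divider: V_Th = V_CC·R_2/(R_1+R_2) = 11×18/118 = 1.68 V, R_Th = R_1‖R_2 = 15.3 kΩ.
Base-emitter loop: V_Th = I_B·R_Th + V_BE + (β+1)I_B·R_E, so I_B = (1.68 − 0.7) / (15.3 + 201×2.2) = 0.00214 mA.
I_C = β·I_B = 200×0.00214 = 0.428 mA, and I_E = (β+1)I_B = 0.43 mA.
V_CE = V_CC − I_C·R_C − I_E·R_E = 11 − 0.428×2.2 − 0.43×2.2 = 9.11 V.
V_CE = 9.11 V > 0.2 V confirms active-region operation.

I_C ≈ 0.43 mA, V_CE ≈ 9.1 V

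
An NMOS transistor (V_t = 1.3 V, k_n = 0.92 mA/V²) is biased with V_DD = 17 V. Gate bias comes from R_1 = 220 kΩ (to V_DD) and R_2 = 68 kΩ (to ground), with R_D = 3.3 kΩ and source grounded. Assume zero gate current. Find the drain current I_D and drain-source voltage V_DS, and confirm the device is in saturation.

I_D ≈ 3.4 mA, V_DS ≈ 5.8 V

V_G = V_DD·R_2/(R_1+R_2) = 17×68/288 = 4.01 V. With the source grounded, V_GS = V_G = 4.01 V.
Assume saturation: I_D = (k_n/2)(V_GS − V_t)² = (0.92/2)×(4.01 − 1.3)² = 0.46×2.71² = 3.39 mA.
V_DS = V_DD − I_D·R_D = 17 − 3.39×3.3 = 5.82 V.
Saturation requires V_DS ≥ V_GS − V_t = 2.71 V; 5.82 ≥ 2.71 ✓.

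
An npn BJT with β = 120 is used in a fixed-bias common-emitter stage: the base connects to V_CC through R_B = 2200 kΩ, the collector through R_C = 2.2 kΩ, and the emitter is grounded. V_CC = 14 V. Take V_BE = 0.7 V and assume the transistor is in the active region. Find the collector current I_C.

Base loop: V_CC = I_B·R_B + V_BE, so I_B = (14 − 0.7)/2200 kΩ = 0.00605 mA.
In the active region I_C = β·I_B = 120 × 0.00605 = 0.725 mA.
Collector loop: V_CE = V_CC − I_C·R_C = 14 − 0.725×2.2 = 12.4 V.
Since V_CE = 12.4 V > V_CE(sat) ≈ 0.2 V, the transistor is in the active region as assumed.

I_C ≈ 0.73 mA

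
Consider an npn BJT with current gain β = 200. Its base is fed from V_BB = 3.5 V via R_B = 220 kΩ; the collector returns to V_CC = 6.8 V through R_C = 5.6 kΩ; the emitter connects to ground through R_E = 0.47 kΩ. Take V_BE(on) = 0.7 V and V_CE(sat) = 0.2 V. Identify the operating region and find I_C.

Assume active: I_B = (3.5 − 0.7)/(220 + 201×0.47) = 0.0089 mA, I_C = β·I_B = 1.78 mA.
Then V_CE = 6.8 − 1.78×5.6 − 1.79×0.47 = -4.01 V < 0.2 V — the active assumption fails.
Re-solve with V_CE = 0.2 V. KCL at the emitter: V_E/R_E = (V_BB−0.7−V_E)/R_B + (V_CC−0.2−V_E)/R_C, giving V_E = 0.516 V.
I_C = (V_CC − 0.2 − V_E)/R_C = (6.6 − 0.516)/5.6 = 1.09 mA.
Check: I_B = (2.8 − 0.516)/220 = 0.0104 mA, and β·I_B = 2.08 mA > I_C, confirming saturation.

saturation; I_C ≈ 1.1 mA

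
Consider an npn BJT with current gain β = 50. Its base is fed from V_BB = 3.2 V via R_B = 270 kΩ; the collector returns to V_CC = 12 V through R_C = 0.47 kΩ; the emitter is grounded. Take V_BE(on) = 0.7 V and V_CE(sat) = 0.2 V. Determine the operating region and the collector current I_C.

Assume active. Base-emitter loop: I_B = (V_BB − V_BE)/R_B = (3.2 − 0.7)/270 = 0.00926 mA.
I_C = β·I_B = 50×0.00926 = 0.463 mA.
V_CE = V_CC − I_C·R_C = 12 − 0.463×0.47 = 11.8 V > V_CE(sat), so the active-region assumption holds.

active; I_C ≈ 0.46 mA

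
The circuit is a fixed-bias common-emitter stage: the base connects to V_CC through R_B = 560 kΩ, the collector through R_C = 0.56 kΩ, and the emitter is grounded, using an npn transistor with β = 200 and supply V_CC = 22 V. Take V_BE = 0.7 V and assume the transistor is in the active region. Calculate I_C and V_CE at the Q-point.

I_C ≈ 7.6 mA, V_CE ≈ 18 V

Base loop: V_CC = I_B·R_B + V_BE, so I_B = (22 − 0.7)/560 kΩ = 0.038 mA.
In the active region I_C = β·I_B = 200 × 0.038 = 7.61 mA.
Collector loop: V_CE = V_CC − I_C·R_C = 22 − 7.61×0.56 = 17.7 V.
Since V_CE = 17.7 V > V_CE(sat) ≈ 0.2 V, the transistor is in the active region as assumed.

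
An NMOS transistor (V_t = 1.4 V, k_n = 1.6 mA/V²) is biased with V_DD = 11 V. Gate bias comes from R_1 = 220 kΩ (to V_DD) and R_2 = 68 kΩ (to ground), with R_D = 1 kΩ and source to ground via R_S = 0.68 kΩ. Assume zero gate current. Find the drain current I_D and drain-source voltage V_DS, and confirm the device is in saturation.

I_D ≈ 0.55 mA, V_DS ≈ 10 V

V_G = V_DD·R_2/(R_1+R_2) = 11×68/288 = 2.6 V.
Assume saturation: I_D = (k_n/2)(V_GS − V_t)² with V_GS = V_G − I_D·R_S = 2.6 − 0.68·I_D.
Substituting gives 0.37·I_D² − 2.3·I_D + 1.15 = 0, with roots I_D = 0.546 or 5.68 mA.
The root I_D = 5.68 mA gives V_GS = -1.26 V ≤ V_t, so take I_D = 0.546 mA.
Then V_GS = 2.23 V and V_DS = V_DD − I_D(R_D+R_S) = 11 − 0.546×1.68 = 10.1 V.
Saturation requires V_DS ≥ V_GS − V_t = 0.826 V; 10.1 ≥ 0.826 ✓.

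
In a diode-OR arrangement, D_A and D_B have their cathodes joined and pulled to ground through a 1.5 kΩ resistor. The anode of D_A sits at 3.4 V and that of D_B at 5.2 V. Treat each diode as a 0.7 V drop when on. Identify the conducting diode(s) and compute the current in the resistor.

Only D_B conducts; I_R ≈ 3 mA

Assume both conduct. Then node N would need to be at both 3.4−0.7 = 2.7 V and 5.2−0.7 = 4.5 V, which is impossible.
Assume only D_B conducts: V_N = 5.2 − 0.7 = 4.5 V, so I_R = 4.5/1.5 = 3 mA.
Check D_A: its anode-to-cathode voltage is 3.4 − 4.5 = -1.1 V < 0.7 V, so it is off. The assumption is consistent.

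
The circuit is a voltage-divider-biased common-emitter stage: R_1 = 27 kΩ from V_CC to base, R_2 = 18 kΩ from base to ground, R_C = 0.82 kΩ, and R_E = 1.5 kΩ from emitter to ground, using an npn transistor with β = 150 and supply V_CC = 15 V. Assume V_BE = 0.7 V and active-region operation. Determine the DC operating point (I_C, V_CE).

I_C ≈ 3.4 mA, V_CE ≈ 7.2 V

Thevenize the base divider: V_Th = V_CC·R_2/(R_1+R_2) = 15×18/45 = 6 V, R_Th = R_1‖R_2 = 10.8 kΩ.
Base-emitter loop: V_Th = I_B·R_Th + V_BE + (β+1)I_B·R_E, so I_B = (6 − 0.7) / (10.8 + 151×1.5) = 0.0223 mA.
I_C = β·I_B = 150×0.0223 = 3.35 mA, and I_E = (β+1)I_B = 3.37 mA.
V_CE = V_CC − I_C·R_C − I_E·R_E = 15 − 3.35×0.82 − 3.37×1.5 = 7.19 V.
V_CE = 7.19 V > 0.2 V confirms active-region operation.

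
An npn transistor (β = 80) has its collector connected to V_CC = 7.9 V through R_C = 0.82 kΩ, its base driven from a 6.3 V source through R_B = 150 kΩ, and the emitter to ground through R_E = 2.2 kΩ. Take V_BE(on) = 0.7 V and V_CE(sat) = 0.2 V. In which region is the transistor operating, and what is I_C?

Assume active. Base-emitter loop: I_B = (V_BB − V_BE)/(R_B + (β+1)R_E) = (6.3 − 0.7)/(150 + 81×2.2) = 0.0171 mA.
I_C = β·I_B = 80×0.0171 = 1.37 mA.
V_CE = V_CC − I_C·R_C − I_E·R_E = 7.9 − 1.37×0.82 − 1.38×2.2 = 3.74 V > V_CE(sat), so the active-region assumption holds.

active; I_C ≈ 1.4 mA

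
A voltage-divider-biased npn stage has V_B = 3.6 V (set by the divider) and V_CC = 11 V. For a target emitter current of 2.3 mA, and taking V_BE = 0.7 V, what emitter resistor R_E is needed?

R_E ≈ 1.3 kΩ

V_E = V_B − V_BE = 3.6 − 0.7 = 2.9 V.
R_E = V_E / I_E = 2.9 / 2.3 = 1.26 kΩ.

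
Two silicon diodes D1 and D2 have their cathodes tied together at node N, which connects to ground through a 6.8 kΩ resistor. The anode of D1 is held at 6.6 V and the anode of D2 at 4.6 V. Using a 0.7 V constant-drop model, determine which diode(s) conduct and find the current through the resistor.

Assume both conduct. Then node N would need to be at both 6.6−0.7 = 5.9 V and 4.6−0.7 = 3.9 V, which is impossible.
Assume only D1 conducts: V_N = 6.6 − 0.7 = 5.9 V, so I_R = 5.9/6.8 = 0.868 mA.
Check D2: its anode-to-cathode voltage is 4.6 − 5.9 = -1.3 V < 0.7 V, so it is off. The assumption is consistent.

Only D1 conducts; I_R ≈ 0.87 mA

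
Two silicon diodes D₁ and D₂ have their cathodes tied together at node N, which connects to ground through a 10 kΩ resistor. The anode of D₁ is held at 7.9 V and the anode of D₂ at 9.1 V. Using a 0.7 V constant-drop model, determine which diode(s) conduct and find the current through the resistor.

Only D₂ conducts; I_R ≈ 0.84 mA

Assume both conduct. Then node N would need to be at both 7.9−0.7 = 7.2 V and 9.1−0.7 = 8.4 V, which is impossible.
Assume only D₂ conducts: V_N = 9.1 − 0.7 = 8.4 V, so I_R = 8.4/10 = 0.84 mA.
Check D₁: its anode-to-cathode voltage is 7.9 − 8.4 = -0.5 V < 0.7 V, so it is off. The assumption is consistent.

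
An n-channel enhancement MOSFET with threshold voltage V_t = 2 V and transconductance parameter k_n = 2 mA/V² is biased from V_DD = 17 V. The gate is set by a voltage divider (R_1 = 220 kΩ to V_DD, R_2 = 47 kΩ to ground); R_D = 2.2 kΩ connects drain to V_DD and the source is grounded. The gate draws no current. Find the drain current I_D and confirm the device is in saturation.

I_D ≈ 0.99 mA

V_G = V_DD·R_2/(R_1+R_2) = 17×47/267 = 2.99 V. With the source grounded, V_GS = V_G = 2.99 V.
Assume saturation: I_D = (k_n/2)(V_GS − V_t)² = (2/2)×(2.99 − 2)² = 1×0.993² = 0.985 mA.
V_DS = V_DD − I_D·R_D = 17 − 0.985×2.2 = 14.8 V.
Saturation requires V_DS ≥ V_GS − V_t = 0.993 V; 14.8 ≥ 0.993 ✓.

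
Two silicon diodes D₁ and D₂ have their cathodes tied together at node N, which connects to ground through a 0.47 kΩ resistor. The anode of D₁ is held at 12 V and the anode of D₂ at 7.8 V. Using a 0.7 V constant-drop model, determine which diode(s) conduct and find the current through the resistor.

Only D₁ conducts; I_R ≈ 24 mA

Assume both conduct. Then node N would need to be at both 12−0.7 = 11.3 V and 7.8−0.7 = 7.1 V, which is impossible.
Assume only D₁ conducts: V_N = 12 − 0.7 = 11.3 V, so I_R = 11.3/0.47 = 24 mA.
Check D₂: its anode-to-cathode voltage is 7.8 − 11.3 = -3.5 V < 0.7 V, so it is off. The assumption is consistent.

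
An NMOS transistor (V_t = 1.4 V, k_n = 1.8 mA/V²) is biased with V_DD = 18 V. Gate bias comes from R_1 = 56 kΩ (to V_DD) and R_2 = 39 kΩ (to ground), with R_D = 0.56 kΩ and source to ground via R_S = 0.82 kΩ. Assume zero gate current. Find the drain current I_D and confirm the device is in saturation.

V_G = V_DD·R_2/(R_1+R_2) = 18×39/95 = 7.39 V.
Assume saturation: I_D = (k_n/2)(V_GS − V_t)² with V_GS = V_G − I_D·R_S = 7.39 − 0.82·I_D.
Substituting gives 0.605·I_D² − 9.84·I_D + 32.3 = 0, with roots I_D = 4.56 or 11.7 mA.
The root I_D = 11.7 mA gives V_GS = -2.21 V ≤ V_t, so take I_D = 4.56 mA.
Then V_GS = 3.65 V and V_DS = V_DD − I_D(R_D+R_S) = 18 − 4.56×1.38 = 11.7 V.
Saturation requires V_DS ≥ V_GS − V_t = 2.25 V; 11.7 ≥ 2.25 ✓.

I_D ≈ 4.6 mA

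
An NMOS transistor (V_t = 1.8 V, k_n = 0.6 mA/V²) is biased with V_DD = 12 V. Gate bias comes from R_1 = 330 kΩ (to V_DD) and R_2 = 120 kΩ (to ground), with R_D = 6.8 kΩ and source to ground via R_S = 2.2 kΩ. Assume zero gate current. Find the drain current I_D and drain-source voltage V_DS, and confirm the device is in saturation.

I_D ≈ 0.23 mA, V_DS ≈ 9.9 V

V_G = V_DD·R_2/(R_1+R_2) = 12×120/450 = 3.2 V.
Assume saturation: I_D = (k_n/2)(V_GS − V_t)² with V_GS = V_G − I_D·R_S = 3.2 − 2.2·I_D.
Substituting gives 1.45·I_D² − 2.85·I_D + 0.588 = 0, with roots I_D = 0.234 or 1.73 mA.
The root I_D = 1.73 mA gives V_GS = -0.599 V ≤ V_t, so take I_D = 0.234 mA.
Then V_GS = 2.68 V and V_DS = V_DD − I_D(R_D+R_S) = 12 − 0.234×9 = 9.89 V.
Saturation requires V_DS ≥ V_GS − V_t = 0.884 V; 9.89 ≥ 0.884 ✓.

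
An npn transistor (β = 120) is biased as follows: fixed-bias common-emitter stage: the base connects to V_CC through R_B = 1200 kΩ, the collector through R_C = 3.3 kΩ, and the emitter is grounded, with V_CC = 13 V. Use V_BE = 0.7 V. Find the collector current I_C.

Base loop: V_CC = I_B·R_B + V_BE, so I_B = (13 − 0.7)/1200 kΩ = 0.0103 mA.
In the active region I_C = β·I_B = 120 × 0.0103 = 1.23 mA.
Collector loop: V_CE = V_CC − I_C·R_C = 13 − 1.23×3.3 = 8.94 V.
Since V_CE = 8.94 V > V_CE(sat) ≈ 0.2 V, the transistor is in the active region as assumed.

I_C ≈ 1.2 mA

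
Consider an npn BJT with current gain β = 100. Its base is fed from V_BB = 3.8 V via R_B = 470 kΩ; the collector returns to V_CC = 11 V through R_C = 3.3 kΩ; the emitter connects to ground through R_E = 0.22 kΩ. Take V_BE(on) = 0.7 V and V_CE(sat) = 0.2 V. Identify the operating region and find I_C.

Assume active. Base-emitter loop: I_B = (V_BB − V_BE)/(R_B + (β+1)R_E) = (3.8 − 0.7)/(470 + 101×0.22) = 0.0063 mA.
I_C = β·I_B = 100×0.0063 = 0.63 mA.
V_CE = V_CC − I_C·R_C − I_E·R_E = 11 − 0.63×3.3 − 0.636×0.22 = 8.78 V > V_CE(sat), so the active-region assumption holds.

active; I_C ≈ 0.63 mA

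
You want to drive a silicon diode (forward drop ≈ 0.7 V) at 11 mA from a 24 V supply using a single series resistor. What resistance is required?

The resistor drops V_S − V_D = 24 − 0.7 = 23.3 V at 11 mA.
R = 23.3 V / 11 mA = 2.12 kΩ.

R ≈ 2.1 kΩ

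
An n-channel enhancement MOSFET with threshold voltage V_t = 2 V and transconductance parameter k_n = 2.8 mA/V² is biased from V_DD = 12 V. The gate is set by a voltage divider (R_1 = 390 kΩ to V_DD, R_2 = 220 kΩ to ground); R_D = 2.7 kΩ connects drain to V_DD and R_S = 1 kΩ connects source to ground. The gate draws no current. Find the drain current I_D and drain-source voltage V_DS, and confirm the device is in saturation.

I_D ≈ 1.3 mA, V_DS ≈ 7 V

V_G = V_DD·R_2/(R_1+R_2) = 12×220/610 = 4.33 V.
Assume saturation: I_D = (k_n/2)(V_GS − V_t)² with V_GS = V_G − I_D·R_S = 4.33 − 1·I_D.
Substituting gives 1.4·I_D² − 7.52·I_D + 7.59 = 0, with roots I_D = 1.35 or 4.02 mA.
The root I_D = 4.02 mA gives V_GS = 0.305 V ≤ V_t, so take I_D = 1.35 mA.
Then V_GS = 2.98 V and V_DS = V_DD − I_D(R_D+R_S) = 12 − 1.35×3.7 = 7.02 V.
Saturation requires V_DS ≥ V_GS − V_t = 0.981 V; 7.02 ≥ 0.981 ✓.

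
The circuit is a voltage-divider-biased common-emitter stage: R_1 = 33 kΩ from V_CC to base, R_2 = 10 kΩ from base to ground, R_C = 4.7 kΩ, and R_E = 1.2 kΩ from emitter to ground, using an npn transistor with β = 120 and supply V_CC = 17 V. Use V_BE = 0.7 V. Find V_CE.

Thevenize the base divider: V_Th = V_CC·R_2/(R_1+R_2) = 17×10/43 = 3.95 V, R_Th = R_1‖R_2 = 7.67 kΩ.
Base-emitter loop: V_Th = I_B·R_Th + V_BE + (β+1)I_B·R_E, so I_B = (3.95 − 0.7) / (7.67 + 121×1.2) = 0.0213 mA.
I_C = β·I_B = 120×0.0213 = 2.55 mA, and I_E = (β+1)I_B = 2.58 mA.
V_CE = V_CC − I_C·R_C − I_E·R_E = 17 − 2.55×4.7 − 2.58×1.2 = 1.91 V.
V_CE = 1.91 V > 0.2 V confirms active-region operation.

V_CE ≈ 1.9 V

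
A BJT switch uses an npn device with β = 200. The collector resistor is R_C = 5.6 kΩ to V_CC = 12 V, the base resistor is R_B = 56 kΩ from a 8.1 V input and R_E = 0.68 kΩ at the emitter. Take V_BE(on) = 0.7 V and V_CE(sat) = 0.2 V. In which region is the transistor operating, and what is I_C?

saturation; I_C ≈ 1.9 mA

Assume active: I_B = (8.1 − 0.7)/(56 + 201×0.68) = 0.0384 mA, I_C = β·I_B = 7.68 mA.
Then V_CE = 12 − 7.68×5.6 − 7.72×0.68 = -36.3 V < 0.2 V — the active assumption fails.
Re-solve with V_CE = 0.2 V. KCL at the emitter: V_E/R_E = (V_BB−0.7−V_E)/R_B + (V_CC−0.2−V_E)/R_C, giving V_E = 1.34 V.
I_C = (V_CC − 0.2 − V_E)/R_C = (11.8 − 1.34)/5.6 = 1.87 mA.
Check: I_B = (7.4 − 1.34)/56 = 0.108 mA, and β·I_B = 21.6 mA > I_C, confirming saturation.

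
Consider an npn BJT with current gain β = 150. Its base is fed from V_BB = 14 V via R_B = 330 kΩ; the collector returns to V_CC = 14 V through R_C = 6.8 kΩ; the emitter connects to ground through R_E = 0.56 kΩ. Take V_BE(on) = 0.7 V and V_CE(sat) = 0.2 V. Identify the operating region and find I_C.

Assume active: I_B = (14 − 0.7)/(330 + 151×0.56) = 0.0321 mA, I_C = β·I_B = 4.81 mA.
Then V_CE = 14 − 4.81×6.8 − 4.84×0.56 = -21.4 V < 0.2 V — the active assumption fails.
Re-solve with V_CE = 0.2 V. KCL at the emitter: V_E/R_E = (V_BB−0.7−V_E)/R_B + (V_CC−0.2−V_E)/R_C, giving V_E = 1.07 V.
I_C = (V_CC − 0.2 − V_E)/R_C = (13.8 − 1.07)/6.8 = 1.87 mA.
Check: I_B = (13.3 − 1.07)/330 = 0.0371 mA, and β·I_B = 5.56 mA > I_C, confirming saturation.

saturation; I_C ≈ 1.9 mA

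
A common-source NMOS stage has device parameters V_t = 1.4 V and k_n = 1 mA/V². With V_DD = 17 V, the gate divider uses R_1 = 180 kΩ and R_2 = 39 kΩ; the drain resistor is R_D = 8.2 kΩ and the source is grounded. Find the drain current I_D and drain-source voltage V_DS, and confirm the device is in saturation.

V_G = V_DD·R_2/(R_1+R_2) = 17×39/219 = 3.03 V. With the source grounded, V_GS = V_G = 3.03 V.
Assume saturation: I_D = (k_n/2)(V_GS − V_t)² = (1/2)×(3.03 − 1.4)² = 0.5×1.63² = 1.32 mA.
V_DS = V_DD − I_D·R_D = 17 − 1.32×8.2 = 6.14 V.
Saturation requires V_DS ≥ V_GS − V_t = 1.63 V; 6.14 ≥ 1.63 ✓.

I_D ≈ 1.3 mA, V_DS ≈ 6.1 V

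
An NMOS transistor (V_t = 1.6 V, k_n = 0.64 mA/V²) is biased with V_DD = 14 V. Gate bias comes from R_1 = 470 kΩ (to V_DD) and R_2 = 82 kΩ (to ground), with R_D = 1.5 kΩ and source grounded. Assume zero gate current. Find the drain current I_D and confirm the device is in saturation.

V_G = V_DD·R_2/(R_1+R_2) = 14×82/552 = 2.08 V. With the source grounded, V_GS = V_G = 2.08 V.
Assume saturation: I_D = (k_n/2)(V_GS − V_t)² = (0.64/2)×(2.08 − 1.6)² = 0.32×0.48² = 0.0736 mA.
V_DS = V_DD − I_D·R_D = 14 − 0.0736×1.5 = 13.9 V.
Saturation requires V_DS ≥ V_GS − V_t = 0.48 V; 13.9 ≥ 0.48 ✓.

I_D ≈ 0.074 mA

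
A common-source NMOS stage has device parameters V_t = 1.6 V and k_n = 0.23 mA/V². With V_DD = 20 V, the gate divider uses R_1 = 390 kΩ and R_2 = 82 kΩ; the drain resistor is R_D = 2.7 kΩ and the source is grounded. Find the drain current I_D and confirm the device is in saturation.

V_G = V_DD·R_2/(R_1+R_2) = 20×82/472 = 3.47 V. With the source grounded, V_GS = V_G = 3.47 V.
Assume saturation: I_D = (k_n/2)(V_GS − V_t)² = (0.23/2)×(3.47 − 1.6)² = 0.115×1.87² = 0.404 mA.
V_DS = V_DD − I_D·R_D = 20 − 0.404×2.7 = 18.9 V.
Saturation requires V_DS ≥ V_GS − V_t = 1.87 V; 18.9 ≥ 1.87 ✓.

I_D ≈ 0.4 mA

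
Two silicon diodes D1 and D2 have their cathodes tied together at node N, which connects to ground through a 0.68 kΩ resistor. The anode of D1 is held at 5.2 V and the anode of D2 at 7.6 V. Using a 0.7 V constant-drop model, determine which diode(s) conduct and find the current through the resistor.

Only D2 conducts; I_R ≈ 10 mA

Assume both conduct. Then node N would need to be at both 5.2−0.7 = 4.5 V and 7.6−0.7 = 6.9 V, which is impossible.
Assume only D2 conducts: V_N = 7.6 − 0.7 = 6.9 V, so I_R = 6.9/0.68 = 10.1 mA.
Check D1: its anode-to-cathode voltage is 5.2 − 6.9 = -1.7 V < 0.7 V, so it is off. The assumption is consistent.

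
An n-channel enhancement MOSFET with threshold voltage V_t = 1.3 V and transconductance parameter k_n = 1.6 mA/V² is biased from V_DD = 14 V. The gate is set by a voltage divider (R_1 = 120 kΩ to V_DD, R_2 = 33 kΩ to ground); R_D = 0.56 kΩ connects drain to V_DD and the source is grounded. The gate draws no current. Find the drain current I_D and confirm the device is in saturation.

I_D ≈ 2.4 mA

V_G = V_DD·R_2/(R_1+R_2) = 14×33/153 = 3.02 V. With the source grounded, V_GS = V_G = 3.02 V.
Assume saturation: I_D = (k_n/2)(V_GS − V_t)² = (1.6/2)×(3.02 − 1.3)² = 0.8×1.72² = 2.37 mA.
V_DS = V_DD − I_D·R_D = 14 − 2.37×0.56 = 12.7 V.
Saturation requires V_DS ≥ V_GS − V_t = 1.72 V; 12.7 ≥ 1.72 ✓.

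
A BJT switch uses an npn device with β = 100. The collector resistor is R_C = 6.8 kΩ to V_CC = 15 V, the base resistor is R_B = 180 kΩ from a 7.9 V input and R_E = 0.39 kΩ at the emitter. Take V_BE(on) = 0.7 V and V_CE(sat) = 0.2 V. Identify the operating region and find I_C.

saturation; I_C ≈ 2.1 mA

Assume active: I_B = (7.9 − 0.7)/(180 + 101×0.39) = 0.0328 mA, I_C = β·I_B = 3.28 mA.
Then V_CE = 15 − 3.28×6.8 − 3.31×0.39 = -8.61 V < 0.2 V — the active assumption fails.
Re-solve with V_CE = 0.2 V. KCL at the emitter: V_E/R_E = (V_BB−0.7−V_E)/R_B + (V_CC−0.2−V_E)/R_C, giving V_E = 0.816 V.
I_C = (V_CC − 0.2 − V_E)/R_C = (14.8 − 0.816)/6.8 = 2.06 mA.
Check: I_B = (7.2 − 0.816)/180 = 0.0355 mA, and β·I_B = 3.55 mA > I_C, confirming saturation.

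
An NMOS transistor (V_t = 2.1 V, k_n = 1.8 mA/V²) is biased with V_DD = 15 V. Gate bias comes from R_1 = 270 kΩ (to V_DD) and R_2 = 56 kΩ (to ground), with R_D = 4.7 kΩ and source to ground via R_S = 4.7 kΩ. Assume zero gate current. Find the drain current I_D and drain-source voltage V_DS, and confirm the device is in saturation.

V_G = V_DD·R_2/(R_1+R_2) = 15×56/326 = 2.58 V.
Assume saturation: I_D = (k_n/2)(V_GS − V_t)² with V_GS = V_G − I_D·R_S = 2.58 − 4.7·I_D.
Substituting gives 19.9·I_D² − 5.03·I_D + 0.205 = 0, with roots I_D = 0.0508 or 0.202 mA.
The root I_D = 0.202 mA gives V_GS = 1.63 V ≤ V_t, so take I_D = 0.0508 mA.
Then V_GS = 2.34 V and V_DS = V_DD − I_D(R_D+R_S) = 15 − 0.0508×9.4 = 14.5 V.
Saturation requires V_DS ≥ V_GS − V_t = 0.238 V; 14.5 ≥ 0.238 ✓.

I_D ≈ 0.051 mA, V_DS ≈ 15 V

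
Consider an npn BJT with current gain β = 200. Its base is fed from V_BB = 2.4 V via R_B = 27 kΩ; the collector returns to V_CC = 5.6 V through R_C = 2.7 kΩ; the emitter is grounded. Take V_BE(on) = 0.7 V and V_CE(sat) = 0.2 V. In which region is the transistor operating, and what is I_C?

Assume active: I_B = (2.4 − 0.7)/27 = 0.063 mA, giving I_C = β·I_B = 12.6 mA.
But then V_CE = 5.6 − 12.6×2.7 = -28.4 V < V_CE(sat) = 0.2 V — impossible in the active region.
So the transistor is saturated. With V_CE = 0.2 V, I_C = (V_CC − 0.2)/R_C = 5.4/2.7 = 2 mA.
Check: β·I_B = 12.6 mA > I_C = 2 mA, confirming saturation.

saturation; I_C ≈ 2 mA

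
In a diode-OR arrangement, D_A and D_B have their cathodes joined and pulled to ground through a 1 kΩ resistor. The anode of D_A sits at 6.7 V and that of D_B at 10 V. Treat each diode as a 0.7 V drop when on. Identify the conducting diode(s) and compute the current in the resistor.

Assume both conduct. Then node N would need to be at both 6.7−0.7 = 6 V and 10−0.7 = 9.3 V, which is impossible.
Assume only D_B conducts: V_N = 10 − 0.7 = 9.3 V, so I_R = 9.3/1 = 9.3 mA.
Check D_A: its anode-to-cathode voltage is 6.7 − 9.3 = -2.6 V < 0.7 V, so it is off. The assumption is consistent.

Only D_B conducts; I_R ≈ 9.3 mA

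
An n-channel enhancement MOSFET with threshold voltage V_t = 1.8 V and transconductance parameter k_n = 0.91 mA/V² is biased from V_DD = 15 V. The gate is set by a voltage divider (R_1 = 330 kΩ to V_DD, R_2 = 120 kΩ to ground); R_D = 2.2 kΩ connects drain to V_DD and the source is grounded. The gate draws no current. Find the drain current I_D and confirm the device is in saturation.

I_D ≈ 2.2 mA

V_G = V_DD·R_2/(R_1+R_2) = 15×120/450 = 4 V. With the source grounded, V_GS = V_G = 4 V.
Assume saturation: I_D = (k_n/2)(V_GS − V_t)² = (0.91/2)×(4 − 1.8)² = 0.455×2.2² = 2.2 mA.
V_DS = V_DD − I_D·R_D = 15 − 2.2×2.2 = 10.2 V.
Saturation requires V_DS ≥ V_GS − V_t = 2.2 V; 10.2 ≥ 2.2 ✓.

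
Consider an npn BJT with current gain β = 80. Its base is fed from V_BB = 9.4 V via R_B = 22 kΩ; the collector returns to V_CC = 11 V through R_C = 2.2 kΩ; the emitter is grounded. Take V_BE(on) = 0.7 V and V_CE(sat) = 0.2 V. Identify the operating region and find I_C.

saturation; I_C ≈ 4.9 mA

Assume active: I_B = (9.4 − 0.7)/22 = 0.395 mA, giving I_C = β·I_B = 31.6 mA.
But then V_CE = 11 − 31.6×2.2 = -58.6 V < V_CE(sat) = 0.2 V — impossible in the active region.
So the transistor is saturated. With V_CE = 0.2 V, I_C = (V_CC − 0.2)/R_C = 10.8/2.2 = 4.91 mA.
Check: β·I_B = 31.6 mA > I_C = 4.91 mA, confirming saturation.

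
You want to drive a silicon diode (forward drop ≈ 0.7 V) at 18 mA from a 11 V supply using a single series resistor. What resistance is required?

R ≈ 0.57 kΩ

The resistor drops V_S − V_D = 11 − 0.7 = 10.3 V at 18 mA.
R = 10.3 V / 18 mA = 0.572 kΩ.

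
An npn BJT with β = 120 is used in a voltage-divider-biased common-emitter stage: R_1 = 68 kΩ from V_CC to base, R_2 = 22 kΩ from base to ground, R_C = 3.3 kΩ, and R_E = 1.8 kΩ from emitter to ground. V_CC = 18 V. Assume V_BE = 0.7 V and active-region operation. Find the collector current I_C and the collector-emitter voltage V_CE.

I_C ≈ 1.9 mA, V_CE ≈ 8.3 V

Thevenize the base divider: V_Th = V_CC·R_2/(R_1+R_2) = 18×22/90 = 4.4 V, R_Th = R_1‖R_2 = 16.6 kΩ.
Base-emitter loop: V_Th = I_B·R_Th + V_BE + (β+1)I_B·R_E, so I_B = (4.4 − 0.7) / (16.6 + 121×1.8) = 0.0158 mA.
I_C = β·I_B = 120×0.0158 = 1.89 mA, and I_E = (β+1)I_B = 1.91 mA.
V_CE = V_CC − I_C·R_C − I_E·R_E = 18 − 1.89×3.3 − 1.91×1.8 = 8.31 V.
V_CE = 8.31 V > 0.2 V confirms active-region operation.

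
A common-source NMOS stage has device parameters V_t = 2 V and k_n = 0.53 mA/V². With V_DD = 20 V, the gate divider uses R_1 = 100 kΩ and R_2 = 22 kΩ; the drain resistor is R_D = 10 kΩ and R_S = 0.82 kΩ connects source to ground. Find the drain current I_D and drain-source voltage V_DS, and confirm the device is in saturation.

V_G = V_DD·R_2/(R_1+R_2) = 20×22/122 = 3.61 V.
Assume saturation: I_D = (k_n/2)(V_GS − V_t)² with V_GS = V_G − I_D·R_S = 3.61 − 0.82·I_D.
Substituting gives 0.178·I_D² − 1.7·I_D + 0.684 = 0, with roots I_D = 0.421 or 9.11 mA.
The root I_D = 9.11 mA gives V_GS = -3.86 V ≤ V_t, so take I_D = 0.421 mA.
Then V_GS = 3.26 V and V_DS = V_DD − I_D(R_D+R_S) = 20 − 0.421×10.8 = 15.4 V.
Saturation requires V_DS ≥ V_GS − V_t = 1.26 V; 15.4 ≥ 1.26 ✓.

I_D ≈ 0.42 mA, V_DS ≈ 15 V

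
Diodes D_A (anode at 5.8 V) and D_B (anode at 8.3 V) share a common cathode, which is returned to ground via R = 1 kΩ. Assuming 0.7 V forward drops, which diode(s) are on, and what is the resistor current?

Assume both conduct. Then node N would need to be at both 5.8−0.7 = 5.1 V and 8.3−0.7 = 7.6 V, which is impossible.
Assume only D_B conducts: V_N = 8.3 − 0.7 = 7.6 V, so I_R = 7.6/1 = 7.6 mA.
Check D_A: its anode-to-cathode voltage is 5.8 − 7.6 = -1.8 V < 0.7 V, so it is off. The assumption is consistent.

Only D_B conducts; I_R ≈ 7.6 mA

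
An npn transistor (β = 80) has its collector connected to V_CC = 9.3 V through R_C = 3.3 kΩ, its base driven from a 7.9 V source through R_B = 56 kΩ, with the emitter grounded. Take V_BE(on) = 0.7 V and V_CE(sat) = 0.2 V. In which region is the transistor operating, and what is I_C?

saturation; I_C ≈ 2.8 mA

Assume active: I_B = (7.9 − 0.7)/56 = 0.129 mA, giving I_C = β·I_B = 10.3 mA.
But then V_CE = 9.3 − 10.3×3.3 = -24.6 V < V_CE(sat) = 0.2 V — impossible in the active region.
So the transistor is saturated. With V_CE = 0.2 V, I_C = (V_CC − 0.2)/R_C = 9.1/3.3 = 2.76 mA.
Check: β·I_B = 10.3 mA > I_C = 2.76 mA, confirming saturation.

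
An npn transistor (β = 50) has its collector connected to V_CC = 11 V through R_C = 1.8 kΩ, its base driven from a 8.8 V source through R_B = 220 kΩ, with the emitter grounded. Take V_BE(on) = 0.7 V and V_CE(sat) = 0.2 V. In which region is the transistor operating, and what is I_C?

active; I_C ≈ 1.8 mA

Assume active. Base-emitter loop: I_B = (V_BB − V_BE)/R_B = (8.8 − 0.7)/220 = 0.0368 mA.
I_C = β·I_B = 50×0.0368 = 1.84 mA.
V_CE = V_CC − I_C·R_C = 11 − 1.84×1.8 = 7.69 V > V_CE(sat), so the active-region assumption holds.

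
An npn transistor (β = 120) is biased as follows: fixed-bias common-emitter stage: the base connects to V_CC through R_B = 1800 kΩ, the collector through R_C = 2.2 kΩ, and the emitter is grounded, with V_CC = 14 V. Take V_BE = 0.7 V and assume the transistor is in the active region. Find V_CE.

V_CE ≈ 12 V

Base loop: V_CC = I_B·R_B + V_BE, so I_B = (14 − 0.7)/1800 kΩ = 0.00739 mA.
In the active region I_C = β·I_B = 120 × 0.00739 = 0.887 mA.
Collector loop: V_CE = V_CC − I_C·R_C = 14 − 0.887×2.2 = 12 V.
Since V_CE = 12 V > V_CE(sat) ≈ 0.2 V, the transistor is in the active region as assumed.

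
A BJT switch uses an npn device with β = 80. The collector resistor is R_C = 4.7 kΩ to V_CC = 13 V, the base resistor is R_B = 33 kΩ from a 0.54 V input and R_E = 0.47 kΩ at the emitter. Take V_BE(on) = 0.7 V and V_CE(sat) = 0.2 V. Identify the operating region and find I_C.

V_BB = 0.54 V ≤ V_BE(on) = 0.7 V, so the base-emitter junction is not forward biased.
The transistor is in cutoff: I_B = I_C = 0.

cutoff; I_C ≈ 0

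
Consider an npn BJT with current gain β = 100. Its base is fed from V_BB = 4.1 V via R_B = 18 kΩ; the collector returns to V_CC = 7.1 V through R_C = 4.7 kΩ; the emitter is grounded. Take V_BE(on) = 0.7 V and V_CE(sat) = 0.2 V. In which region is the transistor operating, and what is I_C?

Assume active: I_B = (4.1 − 0.7)/18 = 0.189 mA, giving I_C = β·I_B = 18.9 mA.
But then V_CE = 7.1 − 18.9×4.7 = -81.7 V < V_CE(sat) = 0.2 V — impossible in the active region.
So the transistor is saturated. With V_CE = 0.2 V, I_C = (V_CC − 0.2)/R_C = 6.9/4.7 = 1.47 mA.
Check: β·I_B = 18.9 mA > I_C = 1.47 mA, confirming saturation.

saturation; I_C ≈ 1.5 mA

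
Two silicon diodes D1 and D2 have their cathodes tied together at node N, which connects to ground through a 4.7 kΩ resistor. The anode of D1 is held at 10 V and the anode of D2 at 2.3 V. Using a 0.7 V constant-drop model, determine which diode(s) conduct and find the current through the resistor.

Assume both conduct. Then node N would need to be at both 10−0.7 = 9.3 V and 2.3−0.7 = 1.6 V, which is impossible.
Assume only D1 conducts: V_N = 10 − 0.7 = 9.3 V, so I_R = 9.3/4.7 = 1.98 mA.
Check D2: its anode-to-cathode voltage is 2.3 − 9.3 = -7 V < 0.7 V, so it is off. The assumption is consistent.

Only D1 conducts; I_R ≈ 2 mA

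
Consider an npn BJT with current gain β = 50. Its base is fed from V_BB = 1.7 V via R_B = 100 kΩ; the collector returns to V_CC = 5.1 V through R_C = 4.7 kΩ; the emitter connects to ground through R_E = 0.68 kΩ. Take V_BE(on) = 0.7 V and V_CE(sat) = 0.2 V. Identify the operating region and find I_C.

Assume active. Base-emitter loop: I_B = (V_BB − V_BE)/(R_B + (β+1)R_E) = (1.7 − 0.7)/(100 + 51×0.68) = 0.00743 mA.
I_C = β·I_B = 50×0.00743 = 0.371 mA.
V_CE = V_CC − I_C·R_C − I_E·R_E = 5.1 − 0.371×4.7 − 0.379×0.68 = 3.1 V > V_CE(sat), so the active-region assumption holds.

active; I_C ≈ 0.37 mA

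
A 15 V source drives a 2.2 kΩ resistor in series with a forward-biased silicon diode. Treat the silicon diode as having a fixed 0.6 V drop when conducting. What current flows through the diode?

I ≈ 6.5 mA

KVL around the loop: 15 = V_D + I·R = 0.6 + I × 2.2 kΩ.
So I = (15 − 0.6) / 2.2 kΩ = 14.4 / 2.2 = 6.55 mA.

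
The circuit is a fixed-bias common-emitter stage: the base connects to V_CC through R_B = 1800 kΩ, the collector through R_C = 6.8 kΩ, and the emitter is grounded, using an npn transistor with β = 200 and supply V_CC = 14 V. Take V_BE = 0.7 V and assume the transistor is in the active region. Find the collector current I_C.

Base loop: V_CC = I_B·R_B + V_BE, so I_B = (14 − 0.7)/1800 kΩ = 0.00739 mA.
In the active region I_C = β·I_B = 200 × 0.00739 = 1.48 mA.
Collector loop: V_CE = V_CC − I_C·R_C = 14 − 1.48×6.8 = 3.95 V.
Since V_CE = 3.95 V > V_CE(sat) ≈ 0.2 V, the transistor is in the active region as assumed.

I_C ≈ 1.5 mA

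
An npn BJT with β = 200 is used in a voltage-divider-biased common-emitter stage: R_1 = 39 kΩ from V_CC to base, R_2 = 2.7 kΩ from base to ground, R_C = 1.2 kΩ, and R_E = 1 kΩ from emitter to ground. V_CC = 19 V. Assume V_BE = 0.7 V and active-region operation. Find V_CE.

V_CE ≈ 18 V

Thevenize the base divider: V_Th = V_CC·R_2/(R_1+R_2) = 19×2.7/41.7 = 1.23 V, R_Th = R_1‖R_2 = 2.53 kΩ.
Base-emitter loop: V_Th = I_B·R_Th + V_BE + (β+1)I_B·R_E, so I_B = (1.23 − 0.7) / (2.53 + 201×1) = 0.00261 mA.
I_C = β·I_B = 200×0.00261 = 0.521 mA, and I_E = (β+1)I_B = 0.524 mA.
V_CE = V_CC − I_C·R_C − I_E·R_E = 19 − 0.521×1.2 − 0.524×1 = 17.9 V.
V_CE = 17.9 V > 0.2 V confirms active-region operation.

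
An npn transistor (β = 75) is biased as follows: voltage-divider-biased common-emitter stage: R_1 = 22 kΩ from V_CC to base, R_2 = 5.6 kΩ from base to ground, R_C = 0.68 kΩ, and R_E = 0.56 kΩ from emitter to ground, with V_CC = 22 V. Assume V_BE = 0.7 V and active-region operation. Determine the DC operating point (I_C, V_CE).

I_C ≈ 6 mA, V_CE ≈ 15 V

Thevenize the base divider: V_Th = V_CC·R_2/(R_1+R_2) = 22×5.6/27.6 = 4.46 V, R_Th = R_1‖R_2 = 4.46 kΩ.
Base-emitter loop: V_Th = I_B·R_Th + V_BE + (β+1)I_B·R_E, so I_B = (4.46 − 0.7) / (4.46 + 76×0.56) = 0.08 mA.
I_C = β·I_B = 75×0.08 = 6 mA, and I_E = (β+1)I_B = 6.08 mA.
V_CE = V_CC − I_C·R_C − I_E·R_E = 22 − 6×0.68 − 6.08×0.56 = 14.5 V.
V_CE = 14.5 V > 0.2 V confirms active-region operation.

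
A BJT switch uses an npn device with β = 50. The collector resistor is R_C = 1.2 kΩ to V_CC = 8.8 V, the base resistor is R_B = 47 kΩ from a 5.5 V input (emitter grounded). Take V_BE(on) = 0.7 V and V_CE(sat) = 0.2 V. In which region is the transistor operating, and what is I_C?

Assume active. Base-emitter loop: I_B = (V_BB − V_BE)/R_B = (5.5 − 0.7)/47 = 0.102 mA.
I_C = β·I_B = 50×0.102 = 5.11 mA.
V_CE = V_CC − I_C·R_C = 8.8 − 5.11×1.2 = 2.67 V > V_CE(sat), so the active-region assumption holds.

active; I_C ≈ 5.1 mA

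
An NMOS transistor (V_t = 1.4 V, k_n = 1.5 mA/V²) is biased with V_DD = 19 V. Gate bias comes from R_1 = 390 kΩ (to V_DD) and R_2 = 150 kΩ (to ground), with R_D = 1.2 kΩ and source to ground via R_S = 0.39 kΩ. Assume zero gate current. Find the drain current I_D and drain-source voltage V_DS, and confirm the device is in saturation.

V_G = V_DD·R_2/(R_1+R_2) = 19×150/540 = 5.28 V.
Assume saturation: I_D = (k_n/2)(V_GS − V_t)² with V_GS = V_G − I_D·R_S = 5.28 − 0.39·I_D.
Substituting gives 0.114·I_D² − 3.27·I_D + 11.3 = 0, with roots I_D = 4.01 or 24.6 mA.
The root I_D = 24.6 mA gives V_GS = -4.33 V ≤ V_t, so take I_D = 4.01 mA.
Then V_GS = 3.71 V and V_DS = V_DD − I_D(R_D+R_S) = 19 − 4.01×1.59 = 12.6 V.
Saturation requires V_DS ≥ V_GS − V_t = 2.31 V; 12.6 ≥ 2.31 ✓.

I_D ≈ 4 mA, V_DS ≈ 13 V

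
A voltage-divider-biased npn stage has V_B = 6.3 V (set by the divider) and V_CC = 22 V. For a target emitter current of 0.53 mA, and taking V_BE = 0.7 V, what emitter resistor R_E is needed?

V_E = V_B − V_BE = 6.3 − 0.7 = 5.6 V.
R_E = V_E / I_E = 5.6 / 0.53 = 10.6 kΩ.

R_E ≈ 11 kΩ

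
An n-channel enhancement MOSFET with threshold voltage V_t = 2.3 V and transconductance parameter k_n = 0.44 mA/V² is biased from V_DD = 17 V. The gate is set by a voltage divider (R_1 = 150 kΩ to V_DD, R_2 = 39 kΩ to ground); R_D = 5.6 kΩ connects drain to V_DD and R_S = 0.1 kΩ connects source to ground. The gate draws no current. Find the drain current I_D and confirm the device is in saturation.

I_D ≈ 0.3 mA

V_G = V_DD·R_2/(R_1+R_2) = 17×39/189 = 3.51 V.
Assume saturation: I_D = (k_n/2)(V_GS − V_t)² with V_GS = V_G − I_D·R_S = 3.51 − 0.1·I_D.
Substituting gives 0.0022·I_D² − 1.05·I_D + 0.321 = 0, with roots I_D = 0.305 or 478 mA.
The root I_D = 478 mA gives V_GS = -44.3 V ≤ V_t, so take I_D = 0.305 mA.
Then V_GS = 3.48 V and V_DS = V_DD − I_D(R_D+R_S) = 17 − 0.305×5.7 = 15.3 V.
Saturation requires V_DS ≥ V_GS − V_t = 1.18 V; 15.3 ≥ 1.18 ✓.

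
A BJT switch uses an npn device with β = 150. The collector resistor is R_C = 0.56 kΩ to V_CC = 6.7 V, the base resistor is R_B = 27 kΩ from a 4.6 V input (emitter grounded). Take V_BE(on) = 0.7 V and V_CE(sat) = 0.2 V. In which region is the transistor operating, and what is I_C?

saturation; I_C ≈ 12 mA

Assume active: I_B = (4.6 − 0.7)/27 = 0.144 mA, giving I_C = β·I_B = 21.7 mA.
But then V_CE = 6.7 − 21.7×0.56 = -5.43 V < V_CE(sat) = 0.2 V — impossible in the active region.
So the transistor is saturated. With V_CE = 0.2 V, I_C = (V_CC − 0.2)/R_C = 6.5/0.56 = 11.6 mA.
Check: β·I_B = 21.7 mA > I_C = 11.6 mA, confirming saturation.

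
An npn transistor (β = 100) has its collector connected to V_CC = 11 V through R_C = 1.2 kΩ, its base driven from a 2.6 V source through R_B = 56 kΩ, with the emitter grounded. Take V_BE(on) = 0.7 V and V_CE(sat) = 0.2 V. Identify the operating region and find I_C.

Assume active. Base-emitter loop: I_B = (V_BB − V_BE)/R_B = (2.6 − 0.7)/56 = 0.0339 mA.
I_C = β·I_B = 100×0.0339 = 3.39 mA.
V_CE = V_CC − I_C·R_C = 11 − 3.39×1.2 = 6.93 V > V_CE(sat), so the active-region assumption holds.

active; I_C ≈ 3.4 mA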